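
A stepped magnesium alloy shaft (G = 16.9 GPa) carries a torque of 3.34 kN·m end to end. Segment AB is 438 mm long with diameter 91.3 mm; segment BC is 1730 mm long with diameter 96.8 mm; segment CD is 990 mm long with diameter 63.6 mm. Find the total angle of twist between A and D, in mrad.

174 mrad

J_AB = π(0.0913)⁴/32 = 6.82×10^-6 m⁴; J_BC = π(0.0968)⁴/32 = 8.62×10^-6 m⁴; J_CD = π(0.0636)⁴/32 = 1.61×10^-6 m⁴.
θ = (T/G)·Σ L_i/J_i = (3340/16.9×10⁹)·(0.438/6.82×10^-6 + 1.73/8.62×10^-6 + 0.990/1.61×10^-6) = 0.1742 rad.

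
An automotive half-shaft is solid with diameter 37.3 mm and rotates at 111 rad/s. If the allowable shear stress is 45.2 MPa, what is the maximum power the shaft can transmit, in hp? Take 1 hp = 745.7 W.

J = πd⁴/32 = π(0.0373)⁴/32 = 1.900×10^-7 m⁴.
T_max = τ_allow·J/r = 4.52×10^7 × 1.900×10^-7 / 0.0186 = 460.6 N·m.
ω = 111 rad/s, so P_max = T_max·ω = 5.112×10^4 W.

68.6 hp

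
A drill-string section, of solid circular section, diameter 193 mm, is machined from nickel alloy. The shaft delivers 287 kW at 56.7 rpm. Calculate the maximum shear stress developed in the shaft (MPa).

34.2 MPa

ω = 2π·56.7/60 = 5.938 rad/s, so T = P/ω = 287×10³ / 5.938 = 48340 N·m.
J = πd⁴/32 = π(0.193)⁴/32 = 1.362×10^-4 m⁴.
τ_max = T·r/J = 48340 × 0.0965 / 1.362×10^-4 = 3.424×10^7 Pa.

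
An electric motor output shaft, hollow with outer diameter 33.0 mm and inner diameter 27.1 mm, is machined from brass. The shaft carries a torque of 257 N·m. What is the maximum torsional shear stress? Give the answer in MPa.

J = π(d_o⁴ − d_i⁴)/32 = π(0.0330⁴ − 0.0271⁴)/32 = 6.348×10^-8 m⁴.
τ_max = T·r/J = 257.0 × 0.0165 / 6.348×10^-8 = 6.680×10^7 Pa.

66.8 MPa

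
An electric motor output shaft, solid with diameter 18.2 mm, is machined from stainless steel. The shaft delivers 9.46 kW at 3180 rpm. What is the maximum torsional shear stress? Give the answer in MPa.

ω = 2π·3180/60 = 333.0 rad/s, so T = P/ω = 9.46×10³ / 333.0 = 28.41 N·m.
J = πd⁴/32 = π(0.0182)⁴/32 = 1.077×10^-8 m⁴.
τ_max = T·r/J = 28.41 × 0.00910 / 1.077×10^-8 = 2.400×10^7 Pa.

24.0 MPa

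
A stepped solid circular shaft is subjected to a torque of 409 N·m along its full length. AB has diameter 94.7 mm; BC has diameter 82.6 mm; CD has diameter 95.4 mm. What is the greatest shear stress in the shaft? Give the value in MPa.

Under the same torque, τ_max = 16T/(πd³) is largest where d is smallest — segment BC (d = 82.6 mm).
τ_max = 16·409.0/(π·(0.0826)³) = 3.696×10^6 Pa.

3.70 MPa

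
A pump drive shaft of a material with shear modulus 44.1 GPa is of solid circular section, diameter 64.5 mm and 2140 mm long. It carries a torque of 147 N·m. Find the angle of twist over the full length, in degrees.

0.241°

J = πd⁴/32 = π(0.0645)⁴/32 = 1.699×10^-6 m⁴.
θ = T·L/(G·J) = 147.0 × 2.14 / (44.1×10⁹ × 1.699×10^-6) = 4.198×10^-3 rad.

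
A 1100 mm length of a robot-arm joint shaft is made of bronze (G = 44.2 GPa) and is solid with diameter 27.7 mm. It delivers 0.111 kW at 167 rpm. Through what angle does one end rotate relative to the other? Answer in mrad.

2.73 mrad

ω = 2π·167/60 = 17.49 rad/s, so T = P/ω = 0.111×10³ / 17.49 = 6.347 N·m.
J = πd⁴/32 = π(0.0277)⁴/32 = 5.780×10^-8 m⁴.
θ = T·L/(G·J) = 6.347 × 1.10 / (44.2×10⁹ × 5.780×10^-8) = 2.733×10^-3 rad.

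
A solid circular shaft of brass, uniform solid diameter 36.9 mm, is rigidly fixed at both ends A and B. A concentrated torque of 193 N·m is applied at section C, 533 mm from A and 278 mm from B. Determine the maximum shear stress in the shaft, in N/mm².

12.9 N/mm²

With uniform GJ and both ends fixed, compatibility θ_AC = θ_CB gives T_A·a = T_B·b, together with T_A + T_B = T₀.
T_A = T₀·b/(a+b) = 193.0·278/811.0 = 66.16 N·m; T_B = 126.8 N·m.
τ in each portion: τ_AC = 6.71×10^6 Pa, τ_CB = 1.29×10^7 Pa; maximum is in CB.
τ_max = T_CB·r/J = 126.8·0.0184/1.82×10^-7 = 1.286×10^7 Pa.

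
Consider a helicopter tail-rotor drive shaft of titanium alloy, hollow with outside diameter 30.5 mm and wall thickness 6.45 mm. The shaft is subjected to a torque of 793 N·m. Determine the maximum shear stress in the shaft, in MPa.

J = π(d_o⁴ − d_i⁴)/32 = π(0.0305⁴ − 0.0176⁴)/32 = 7.554×10^-8 m⁴.
τ_max = T·r/J = 793.0 × 0.0152 / 7.554×10^-8 = 1.601×10^8 Pa.

160 MPa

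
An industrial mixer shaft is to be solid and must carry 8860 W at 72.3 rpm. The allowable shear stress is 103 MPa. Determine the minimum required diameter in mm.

ω = 2π·72.3/60 = 7.571 rad/s, so T = P/ω = 8860 / 7.571 = 1170 N·m.
For a solid shaft τ_max = 16T/(πd³), so d = (16T/(π τ_allow))^(1/3) = (16·1170/(π·1.03×10^8))^(1/3) = 0.03868 m.

38.7 mm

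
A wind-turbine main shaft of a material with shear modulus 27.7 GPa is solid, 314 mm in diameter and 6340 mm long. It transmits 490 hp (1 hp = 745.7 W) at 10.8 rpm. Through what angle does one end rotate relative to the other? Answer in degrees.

4.44°

ω = 2π·10.8/60 = 1.131 rad/s, so T = P/ω = 490×745.7 / 1.131 = 323100 N·m.
J = πd⁴/32 = π(0.314)⁴/32 = 9.544×10^-4 m⁴.
θ = T·L/(G·J) = 323100 × 6.34 / (27.7×10⁹ × 9.544×10^-4) = 0.07748 rad.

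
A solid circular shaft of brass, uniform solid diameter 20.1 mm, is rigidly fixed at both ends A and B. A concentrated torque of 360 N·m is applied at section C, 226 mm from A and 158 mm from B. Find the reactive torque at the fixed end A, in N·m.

With uniform GJ and both ends fixed, compatibility θ_AC = θ_CB gives T_A·a = T_B·b, together with T_A + T_B = T₀.
T_A = T₀·b/(a+b) = 360.0·158/384.0 = 148.1 N·m; T_B = 211.9 N·m.

148 N·m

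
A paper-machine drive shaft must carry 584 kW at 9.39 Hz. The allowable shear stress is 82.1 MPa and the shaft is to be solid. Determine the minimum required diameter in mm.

ω = 2π·9.39 = 59.00 rad/s, so T = P/ω = 584×10³ / 59.00 = 9898 N·m.
For a solid shaft τ_max = 16T/(πd³), so d = (16T/(π τ_allow))^(1/3) = (16·9898/(π·8.21×10^7))^(1/3) = 0.08500 m.

85.0 mm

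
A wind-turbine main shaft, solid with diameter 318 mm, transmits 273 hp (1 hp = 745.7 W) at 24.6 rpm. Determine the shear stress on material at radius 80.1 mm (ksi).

0.914 ksi

ω = 2π·24.6/60 = 2.576 rad/s, so T = P/ω = 273×745.7 / 2.576 = 79020 N·m.
J = πd⁴/32 = π(0.318)⁴/32 = 1.004×10^-3 m⁴.
Shear stress varies linearly with radius: τ = T·r/J = 79020 × 0.0801 / 1.004×10^-3 = 6.305×10^6 Pa.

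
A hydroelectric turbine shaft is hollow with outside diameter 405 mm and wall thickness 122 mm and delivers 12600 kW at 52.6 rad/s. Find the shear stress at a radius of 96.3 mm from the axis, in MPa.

8.96 MPa

ω = 52.6 rad/s, so T = P/ω = 12600×10³ / 52.60 = 239500 N·m.
J = π(d_o⁴ − d_i⁴)/32 = π(0.405⁴ − 0.161⁴)/32 = 2.575×10^-3 m⁴.
Shear stress varies linearly with radius: τ = T·r/J = 239500 × 0.0963 / 2.575×10^-3 = 8.957×10^6 Pa.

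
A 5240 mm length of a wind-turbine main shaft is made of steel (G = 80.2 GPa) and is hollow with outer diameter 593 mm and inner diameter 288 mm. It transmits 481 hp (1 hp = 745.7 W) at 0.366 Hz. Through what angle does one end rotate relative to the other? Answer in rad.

8.89e-4 rad

ω = 2π·0.366 = 2.300 rad/s, so T = P/ω = 481×745.7 / 2.300 = 156000 N·m.
J = π(d_o⁴ − d_i⁴)/32 = π(0.593⁴ − 0.288⁴)/32 = 0.01146 m⁴.
θ = T·L/(G·J) = 156000 × 5.24 / (80.2×10⁹ × 0.01146) = 8.889×10^-4 rad.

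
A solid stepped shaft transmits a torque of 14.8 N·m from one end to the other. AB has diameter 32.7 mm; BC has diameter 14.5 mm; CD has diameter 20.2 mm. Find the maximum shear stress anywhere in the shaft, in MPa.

Under the same torque, τ_max = 16T/(πd³) is largest where d is smallest — segment BC (d = 14.5 mm).
τ_max = 16·14.80/(π·(0.0145)³) = 2.472×10^7 Pa.

24.7 MPa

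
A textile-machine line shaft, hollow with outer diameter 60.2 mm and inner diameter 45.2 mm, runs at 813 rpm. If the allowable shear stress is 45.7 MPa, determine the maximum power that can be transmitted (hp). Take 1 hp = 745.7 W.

J = π(d_o⁴ − d_i⁴)/32 = π(0.0602⁴ − 0.0452⁴)/32 = 8.796×10^-7 m⁴.
T_max = τ_allow·J/r = 4.57×10^7 × 8.796×10^-7 / 0.0301 = 1335 N·m.
ω = 2π·813/60 = 85.14 rad/s, so P_max = T_max·ω = 1.137×10^5 W.

152 hp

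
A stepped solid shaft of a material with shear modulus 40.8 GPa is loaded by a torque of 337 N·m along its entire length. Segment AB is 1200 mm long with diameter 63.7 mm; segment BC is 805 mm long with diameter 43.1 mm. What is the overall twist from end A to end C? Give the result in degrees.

1.48°

J_AB = π(0.0637)⁴/32 = 1.62×10^-6 m⁴; J_BC = π(0.0431)⁴/32 = 3.39×10^-7 m⁴.
θ = (T/G)·Σ L_i/J_i = (337.0/40.8×10⁹)·(1.20/1.62×10^-6 + 0.805/3.39×10^-7) = 0.02576 rad.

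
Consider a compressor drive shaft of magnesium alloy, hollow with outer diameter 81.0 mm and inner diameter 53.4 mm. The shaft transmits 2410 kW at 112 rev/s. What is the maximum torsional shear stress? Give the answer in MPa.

ω = 2π·112 = 703.7 rad/s, so T = P/ω = 2410×10³ / 703.7 = 3425 N·m.
J = π(d_o⁴ − d_i⁴)/32 = π(0.0810⁴ − 0.0534⁴)/32 = 3.428×10^-6 m⁴.
τ_max = T·r/J = 3425 × 0.0405 / 3.428×10^-6 = 4.046×10^7 Pa.

40.5 MPa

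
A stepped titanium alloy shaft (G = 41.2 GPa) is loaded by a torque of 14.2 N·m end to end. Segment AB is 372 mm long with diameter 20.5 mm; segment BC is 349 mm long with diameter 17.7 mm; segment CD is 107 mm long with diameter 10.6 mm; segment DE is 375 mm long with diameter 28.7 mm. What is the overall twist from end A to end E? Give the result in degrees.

J_AB = π(0.0205)⁴/32 = 1.73×10^-8 m⁴; J_BC = π(0.0177)⁴/32 = 9.64×10^-9 m⁴; J_CD = π(0.0106)⁴/32 = 1.24×10^-9 m⁴; J_DE = π(0.0287)⁴/32 = 6.66×10^-8 m⁴.
θ = (T/G)·Σ L_i/J_i = (14.20/41.2×10⁹)·(0.372/1.73×10^-8 + 0.349/9.64×10^-9 + 0.107/1.24×10^-9 + 0.375/6.66×10^-8) = 0.05157 rad.

2.95°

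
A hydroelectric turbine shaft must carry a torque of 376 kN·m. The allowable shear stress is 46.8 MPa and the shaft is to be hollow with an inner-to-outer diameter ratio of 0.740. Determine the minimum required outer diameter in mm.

388 mm

For a hollow shaft with d_i/d_o = 0.740: τ_max = 16T/(π d_o³ (1−k⁴)), so d_o = [16T/(π τ_allow (1−k⁴))]^(1/3) = [16·376000/(π·4.68×10^7·0.7001)]^(1/3) = 0.3881 m.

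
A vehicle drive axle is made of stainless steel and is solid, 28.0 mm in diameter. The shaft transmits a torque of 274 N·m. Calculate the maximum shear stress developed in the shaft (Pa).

J = πd⁴/32 = π(0.0280)⁴/32 = 6.034×10^-8 m⁴.
τ_max = T·r/J = 274.0 × 0.0140 / 6.034×10^-8 = 6.357×10^7 Pa.

6.36e7 Pa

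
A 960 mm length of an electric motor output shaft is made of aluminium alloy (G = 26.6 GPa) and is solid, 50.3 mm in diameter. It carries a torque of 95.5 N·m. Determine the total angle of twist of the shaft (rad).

J = πd⁴/32 = π(0.0503)⁴/32 = 6.285×10^-7 m⁴.
θ = T·L/(G·J) = 95.50 × 0.960 / (26.6×10⁹ × 6.285×10^-7) = 5.484×10^-3 rad.

0.00548 rad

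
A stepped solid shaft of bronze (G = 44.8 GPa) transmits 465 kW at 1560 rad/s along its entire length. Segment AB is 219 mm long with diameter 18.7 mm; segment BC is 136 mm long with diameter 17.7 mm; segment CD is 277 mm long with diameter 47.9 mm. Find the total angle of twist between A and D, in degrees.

12.5°

ω = 1560 rad/s, so T = P/ω = 465×10³ / 1560 = 298.1 N·m.
J_AB = π(0.0187)⁴/32 = 1.20×10^-8 m⁴; J_BC = π(0.0177)⁴/32 = 9.64×10^-9 m⁴; J_CD = π(0.0479)⁴/32 = 5.17×10^-7 m⁴.
θ = (T/G)·Σ L_i/J_i = (298.1/44.8×10⁹)·(0.219/1.20×10^-8 + 0.136/9.64×10^-9 + 0.277/5.17×10^-7) = 0.2188 rad.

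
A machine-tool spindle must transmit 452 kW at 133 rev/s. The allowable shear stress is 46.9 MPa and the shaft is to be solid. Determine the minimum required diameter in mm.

ω = 2π·133 = 835.7 rad/s, so T = P/ω = 452×10³ / 835.7 = 540.9 N·m.
For a solid shaft τ_max = 16T/(πd³), so d = (16T/(π τ_allow))^(1/3) = (16·540.9/(π·4.69×10^7))^(1/3) = 0.03887 m.

38.9 mm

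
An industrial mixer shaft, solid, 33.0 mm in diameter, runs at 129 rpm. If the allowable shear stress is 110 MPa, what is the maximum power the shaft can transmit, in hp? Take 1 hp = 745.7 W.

J = πd⁴/32 = π(0.0330)⁴/32 = 1.164×10^-7 m⁴.
T_max = τ_allow·J/r = 1.10×10^8 × 1.164×10^-7 / 0.0165 = 776.2 N·m.
ω = 2π·129/60 = 13.51 rad/s, so P_max = T_max·ω = 1.049×10^4 W.

14.1 hp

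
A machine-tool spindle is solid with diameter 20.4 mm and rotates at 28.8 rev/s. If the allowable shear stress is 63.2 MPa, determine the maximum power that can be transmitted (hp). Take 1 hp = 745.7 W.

25.6 hp

J = πd⁴/32 = π(0.0204)⁴/32 = 1.700×10^-8 m⁴.
T_max = τ_allow·J/r = 6.32×10^7 × 1.700×10^-8 / 0.0102 = 105.4 N·m.
ω = 2π·28.8 = 181.0 rad/s, so P_max = T_max·ω = 1.906×10^4 W.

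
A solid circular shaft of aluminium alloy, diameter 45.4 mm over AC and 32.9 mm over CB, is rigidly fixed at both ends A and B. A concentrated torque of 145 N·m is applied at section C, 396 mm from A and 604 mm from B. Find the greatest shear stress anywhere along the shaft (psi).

969 psi

Compatibility: T_A·a/J_AC = T_B·b/J_CB with T_A + T_B = T₀.
J_AC = 4.17×10^-7 m⁴, J_CB = 1.15×10^-7 m⁴, so T_A = T₀·(J_AC/a)/((J_AC/a)+(J_CB/b)) = 122.8 N·m, T_B = 22.20 N·m.
τ in each portion: τ_AC = 6.68×10^6 Pa, τ_CB = 3.18×10^6 Pa; maximum is in AC.
τ_max = T_AC·r/J = 122.8·0.0227/4.17×10^-7 = 6.683×10^6 Pa.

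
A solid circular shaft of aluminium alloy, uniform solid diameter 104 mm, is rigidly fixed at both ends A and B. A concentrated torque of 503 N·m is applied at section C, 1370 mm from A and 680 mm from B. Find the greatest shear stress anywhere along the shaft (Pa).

With uniform GJ and both ends fixed, compatibility θ_AC = θ_CB gives T_A·a = T_B·b, together with T_A + T_B = T₀.
T_A = T₀·b/(a+b) = 503.0·680/2050 = 166.8 N·m; T_B = 336.2 N·m.
τ in each portion: τ_AC = 7.55×10^5 Pa, τ_CB = 1.52×10^6 Pa; maximum is in CB.
τ_max = T_CB·r/J = 336.2·0.0520/1.15×10^-5 = 1.522×10^6 Pa.

1.52e6 Pa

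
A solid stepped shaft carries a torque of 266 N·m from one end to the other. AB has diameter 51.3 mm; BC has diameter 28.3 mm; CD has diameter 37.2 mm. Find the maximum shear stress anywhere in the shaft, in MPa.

59.8 MPa

Under the same torque, τ_max = 16T/(πd³) is largest where d is smallest — segment BC (d = 28.3 mm).
τ_max = 16·266.0/(π·(0.0283)³) = 5.977×10^7 Pa.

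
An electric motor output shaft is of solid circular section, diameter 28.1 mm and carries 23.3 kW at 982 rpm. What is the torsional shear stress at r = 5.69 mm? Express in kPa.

ω = 2π·982/60 = 102.8 rad/s, so T = P/ω = 23.3×10³ / 102.8 = 226.6 N·m.
J = πd⁴/32 = π(0.0281)⁴/32 = 6.121×10^-8 m⁴.
Shear stress varies linearly with radius: τ = T·r/J = 226.6 × 0.00569 / 6.121×10^-8 = 2.106×10^7 Pa.

21100 kPa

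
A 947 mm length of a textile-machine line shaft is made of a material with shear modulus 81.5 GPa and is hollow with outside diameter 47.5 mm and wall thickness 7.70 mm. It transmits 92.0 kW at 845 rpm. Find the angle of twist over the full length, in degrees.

1.75°

ω = 2π·845/60 = 88.49 rad/s, so T = P/ω = 92.0×10³ / 88.49 = 1040 N·m.
J = π(d_o⁴ − d_i⁴)/32 = π(0.0475⁴ − 0.0321⁴)/32 = 3.955×10^-7 m⁴.
θ = T·L/(G·J) = 1040 × 0.947 / (81.5×10⁹ × 3.955×10^-7) = 0.03054 rad.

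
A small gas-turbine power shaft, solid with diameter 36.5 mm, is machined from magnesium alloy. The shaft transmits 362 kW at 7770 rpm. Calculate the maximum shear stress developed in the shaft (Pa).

4.66e7 Pa

ω = 2π·7770/60 = 813.7 rad/s, so T = P/ω = 362×10³ / 813.7 = 444.9 N·m.
J = πd⁴/32 = π(0.0365)⁴/32 = 1.742×10^-7 m⁴.
τ_max = T·r/J = 444.9 × 0.0182 / 1.742×10^-7 = 4.660×10^7 Pa.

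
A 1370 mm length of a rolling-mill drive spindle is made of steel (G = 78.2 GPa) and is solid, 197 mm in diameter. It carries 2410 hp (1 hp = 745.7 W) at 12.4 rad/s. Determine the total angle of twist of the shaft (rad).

0.0172 rad

ω = 12.4 rad/s, so T = P/ω = 2410×745.7 / 12.40 = 144900 N·m.
J = πd⁴/32 = π(0.197)⁴/32 = 1.479×10^-4 m⁴.
θ = T·L/(G·J) = 144900 × 1.37 / (78.2×10⁹ × 1.479×10^-4) = 0.01717 rad.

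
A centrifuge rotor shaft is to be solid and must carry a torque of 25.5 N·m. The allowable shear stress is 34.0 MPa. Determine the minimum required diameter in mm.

For a solid shaft τ_max = 16T/(πd³), so d = (16T/(π τ_allow))^(1/3) = (16·25.50/(π·3.40×10^7))^(1/3) = 0.01563 m.

15.6 mm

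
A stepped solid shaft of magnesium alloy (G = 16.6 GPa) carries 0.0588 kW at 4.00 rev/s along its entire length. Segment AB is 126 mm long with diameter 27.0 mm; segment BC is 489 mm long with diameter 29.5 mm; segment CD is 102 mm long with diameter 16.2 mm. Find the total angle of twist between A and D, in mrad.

3.39 mrad

ω = 2π·4.00 = 25.13 rad/s, so T = P/ω = 0.0588×10³ / 25.13 = 2.340 N·m.
J_AB = π(0.0270)⁴/32 = 5.22×10^-8 m⁴; J_BC = π(0.0295)⁴/32 = 7.44×10^-8 m⁴; J_CD = π(0.0162)⁴/32 = 6.76×10^-9 m⁴.
θ = (T/G)·Σ L_i/J_i = (2.340/16.6×10⁹)·(0.126/5.22×10^-8 + 0.489/7.44×10^-8 + 0.102/6.76×10^-9) = 3.393×10^-3 rad.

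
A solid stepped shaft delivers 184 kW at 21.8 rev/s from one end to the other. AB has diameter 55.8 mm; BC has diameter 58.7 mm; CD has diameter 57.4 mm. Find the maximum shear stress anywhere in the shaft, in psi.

ω = 2π·21.8 = 137.0 rad/s, so T = P/ω = 184×10³ / 137.0 = 1343 N·m.
Under the same torque, τ_max = 16T/(πd³) is largest where d is smallest — segment AB (d = 55.8 mm).
τ_max = 16·1343/(π·(0.0558)³) = 3.938×10^7 Pa.

5710 psi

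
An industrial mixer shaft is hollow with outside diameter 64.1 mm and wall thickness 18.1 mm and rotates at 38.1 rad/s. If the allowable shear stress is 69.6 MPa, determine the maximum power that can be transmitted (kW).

132 kW

J = π(d_o⁴ − d_i⁴)/32 = π(0.0641⁴ − 0.0279⁴)/32 = 1.598×10^-6 m⁴.
T_max = τ_allow·J/r = 6.96×10^7 × 1.598×10^-6 / 0.0320 = 3470 N·m.
ω = 38.1 rad/s, so P_max = T_max·ω = 1.322×10^5 W.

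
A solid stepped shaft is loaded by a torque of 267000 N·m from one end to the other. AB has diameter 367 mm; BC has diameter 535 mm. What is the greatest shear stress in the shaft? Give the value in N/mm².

27.5 N/mm²

Under the same torque, τ_max = 16T/(πd³) is largest where d is smallest — segment AB (d = 367 mm).
τ_max = 16·267000/(π·(0.367)³) = 2.751×10^7 Pa.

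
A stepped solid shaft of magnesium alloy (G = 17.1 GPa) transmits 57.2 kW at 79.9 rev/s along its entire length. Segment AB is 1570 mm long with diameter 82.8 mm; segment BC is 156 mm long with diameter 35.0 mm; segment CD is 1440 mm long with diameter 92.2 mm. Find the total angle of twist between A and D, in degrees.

0.612°

ω = 2π·79.9 = 502.0 rad/s, so T = P/ω = 57.2×10³ / 502.0 = 113.9 N·m.
J_AB = π(0.0828)⁴/32 = 4.61×10^-6 m⁴; J_BC = π(0.0350)⁴/32 = 1.47×10^-7 m⁴; J_CD = π(0.0922)⁴/32 = 7.09×10^-6 m⁴.
θ = (T/G)·Σ L_i/J_i = (113.9/17.1×10⁹)·(1.57/4.61×10^-6 + 0.156/1.47×10^-7 + 1.44/7.09×10^-6) = 0.01067 rad.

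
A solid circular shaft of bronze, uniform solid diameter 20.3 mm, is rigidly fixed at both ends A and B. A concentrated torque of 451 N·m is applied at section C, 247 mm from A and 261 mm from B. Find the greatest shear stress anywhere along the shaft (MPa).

141 MPa

With uniform GJ and both ends fixed, compatibility θ_AC = θ_CB gives T_A·a = T_B·b, together with T_A + T_B = T₀.
T_A = T₀·b/(a+b) = 451.0·261/508.0 = 231.7 N·m; T_B = 219.3 N·m.
τ in each portion: τ_AC = 1.41×10^8 Pa, τ_CB = 1.34×10^8 Pa; maximum is in AC.
τ_max = T_AC·r/J = 231.7·0.0102/1.67×10^-8 = 1.411×10^8 Pa.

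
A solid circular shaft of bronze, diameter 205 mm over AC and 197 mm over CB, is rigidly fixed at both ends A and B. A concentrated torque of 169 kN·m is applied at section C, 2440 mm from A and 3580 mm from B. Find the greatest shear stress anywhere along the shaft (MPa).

Compatibility: T_A·a/J_AC = T_B·b/J_CB with T_A + T_B = T₀.
J_AC = 1.73×10^-4 m⁴, J_CB = 1.48×10^-4 m⁴, so T_A = T₀·(J_AC/a)/((J_AC/a)+(J_CB/b)) = 106900 N·m, T_B = 62120 N·m.
τ in each portion: τ_AC = 6.32×10^7 Pa, τ_CB = 4.14×10^7 Pa; maximum is in AC.
τ_max = T_AC·r/J = 106900·0.102/1.73×10^-4 = 6.318×10^7 Pa.

63.2 MPa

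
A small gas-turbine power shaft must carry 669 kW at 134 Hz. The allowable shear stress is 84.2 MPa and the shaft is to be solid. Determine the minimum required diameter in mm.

36.4 mm

ω = 2π·134 = 841.9 rad/s, so T = P/ω = 669×10³ / 841.9 = 794.6 N·m.
For a solid shaft τ_max = 16T/(πd³), so d = (16T/(π τ_allow))^(1/3) = (16·794.6/(π·8.42×10^7))^(1/3) = 0.03636 m.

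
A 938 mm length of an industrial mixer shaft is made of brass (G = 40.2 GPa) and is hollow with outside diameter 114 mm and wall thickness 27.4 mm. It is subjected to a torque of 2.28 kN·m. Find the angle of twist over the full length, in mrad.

3.46 mrad

J = π(d_o⁴ − d_i⁴)/32 = π(0.114⁴ − 0.0592⁴)/32 = 1.538×10^-5 m⁴.
θ = T·L/(G·J) = 2280 × 0.938 / (40.2×10⁹ × 1.538×10^-5) = 3.460×10^-3 rad.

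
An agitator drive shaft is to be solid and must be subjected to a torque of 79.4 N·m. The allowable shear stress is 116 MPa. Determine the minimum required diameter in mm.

15.2 mm

For a solid shaft τ_max = 16T/(πd³), so d = (16T/(π τ_allow))^(1/3) = (16·79.40/(π·1.16×10^8))^(1/3) = 0.01516 m.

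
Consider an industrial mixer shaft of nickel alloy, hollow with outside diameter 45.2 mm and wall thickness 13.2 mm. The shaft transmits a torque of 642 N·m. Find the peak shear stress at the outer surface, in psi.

5290 psi

J = π(d_o⁴ − d_i⁴)/32 = π(0.0452⁴ − 0.0188⁴)/32 = 3.975×10^-7 m⁴.
τ_max = T·r/J = 642.0 × 0.0226 / 3.975×10^-7 = 3.650×10^7 Pa.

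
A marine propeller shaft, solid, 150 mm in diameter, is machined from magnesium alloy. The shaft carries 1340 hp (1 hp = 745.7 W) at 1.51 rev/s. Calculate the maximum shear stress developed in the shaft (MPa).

ω = 2π·1.51 = 9.488 rad/s, so T = P/ω = 1340×745.7 / 9.488 = 105300 N·m.
J = πd⁴/32 = π(0.150)⁴/32 = 4.970×10^-5 m⁴.
τ_max = T·r/J = 105300 × 0.0750 / 4.970×10^-5 = 1.589×10^8 Pa.

159 MPa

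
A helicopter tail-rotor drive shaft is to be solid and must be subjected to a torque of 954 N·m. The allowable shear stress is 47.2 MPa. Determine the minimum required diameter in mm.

46.9 mm

For a solid shaft τ_max = 16T/(πd³), so d = (16T/(π τ_allow))^(1/3) = (16·954.0/(π·4.72×10^7))^(1/3) = 0.04687 m.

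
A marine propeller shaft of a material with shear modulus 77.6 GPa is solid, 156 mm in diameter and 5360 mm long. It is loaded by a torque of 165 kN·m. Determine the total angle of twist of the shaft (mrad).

196 mrad

J = πd⁴/32 = π(0.156)⁴/32 = 5.814×10^-5 m⁴.
θ = T·L/(G·J) = 165000 × 5.36 / (77.6×10⁹ × 5.814×10^-5) = 0.1960 rad.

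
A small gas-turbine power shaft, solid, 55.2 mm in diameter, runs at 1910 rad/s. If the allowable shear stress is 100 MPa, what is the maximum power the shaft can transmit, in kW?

J = πd⁴/32 = π(0.0552)⁴/32 = 9.115×10^-7 m⁴.
T_max = τ_allow·J/r = 1.00×10^8 × 9.115×10^-7 / 0.0276 = 3303 N·m.
ω = 1910 rad/s, so P_max = T_max·ω = 6.308×10^6 W.

6310 kW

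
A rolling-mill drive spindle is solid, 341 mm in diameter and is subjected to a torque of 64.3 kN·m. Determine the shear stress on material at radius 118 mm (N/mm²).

5.72 N/mm²

J = πd⁴/32 = π(0.341)⁴/32 = 1.327×10^-3 m⁴.
Shear stress varies linearly with radius: τ = T·r/J = 64300 × 0.118 / 1.327×10^-3 = 5.716×10^6 Pa.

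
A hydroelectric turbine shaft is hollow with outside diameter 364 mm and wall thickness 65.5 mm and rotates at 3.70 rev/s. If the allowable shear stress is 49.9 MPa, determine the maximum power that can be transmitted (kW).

9140 kW

J = π(d_o⁴ − d_i⁴)/32 = π(0.364⁴ − 0.233⁴)/32 = 1.434×10^-3 m⁴.
T_max = τ_allow·J/r = 4.99×10^7 × 1.434×10^-3 / 0.182 = 393200 N·m.
ω = 2π·3.70 = 23.25 rad/s, so P_max = T_max·ω = 9.141×10^6 W.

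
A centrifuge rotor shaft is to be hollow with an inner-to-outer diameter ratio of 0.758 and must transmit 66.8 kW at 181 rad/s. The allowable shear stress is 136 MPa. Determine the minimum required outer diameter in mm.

27.4 mm

ω = 181 rad/s, so T = P/ω = 66.8×10³ / 181.0 = 369.1 N·m.
For a hollow shaft with d_i/d_o = 0.758: τ_max = 16T/(π d_o³ (1−k⁴)), so d_o = [16T/(π τ_allow (1−k⁴))]^(1/3) = [16·369.1/(π·1.36×10^8·0.6699)]^(1/3) = 0.02743 m.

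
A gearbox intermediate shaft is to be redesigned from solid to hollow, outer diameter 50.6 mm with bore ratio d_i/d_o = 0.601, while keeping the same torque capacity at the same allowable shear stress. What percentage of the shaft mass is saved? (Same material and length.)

Equal τ_max and T ⇒ the solid shaft needs d_s³ = d_o³(1−k⁴), so d_s = 50.6·(1−0.601⁴)^(1/3) = 48.30 mm.
Area ratio A_h/A_s = d_o²(1−k²)/d_s² = (1−k²)/(1−k⁴)^(2/3) = 0.7012.
Mass saving = 1 − 0.7012 = 29.9 %.

29.9 %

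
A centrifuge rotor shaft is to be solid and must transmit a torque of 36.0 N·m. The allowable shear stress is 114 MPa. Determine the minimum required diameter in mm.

11.7 mm

For a solid shaft τ_max = 16T/(πd³), so d = (16T/(π τ_allow))^(1/3) = (16·36.00/(π·1.14×10^8))^(1/3) = 0.01172 m.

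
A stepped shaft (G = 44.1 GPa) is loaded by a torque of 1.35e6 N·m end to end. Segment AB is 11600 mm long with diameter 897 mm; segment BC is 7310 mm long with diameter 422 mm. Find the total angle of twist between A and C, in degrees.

J_AB = π(0.897)⁴/32 = 0.0636 m⁴; J_BC = π(0.422)⁴/32 = 3.11×10^-3 m⁴.
θ = (T/G)·Σ L_i/J_i = (1.350e6/44.1×10⁹)·(11.6/0.0636 + 7.31/3.11×10^-3) = 0.07746 rad.

4.44°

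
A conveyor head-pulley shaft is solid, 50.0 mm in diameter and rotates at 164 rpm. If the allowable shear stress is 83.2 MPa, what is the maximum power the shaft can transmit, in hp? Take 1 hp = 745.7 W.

47.0 hp

J = πd⁴/32 = π(0.0500)⁴/32 = 6.136×10^-7 m⁴.
T_max = τ_allow·J/r = 8.32×10^7 × 6.136×10^-7 / 0.0250 = 2042 N·m.
ω = 2π·164/60 = 17.17 rad/s, so P_max = T_max·ω = 3.507×10^4 W.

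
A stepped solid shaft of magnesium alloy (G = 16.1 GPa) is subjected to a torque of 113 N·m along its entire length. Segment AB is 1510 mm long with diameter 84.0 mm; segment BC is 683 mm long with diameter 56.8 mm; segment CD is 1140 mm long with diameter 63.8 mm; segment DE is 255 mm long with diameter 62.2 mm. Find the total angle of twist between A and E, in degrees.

J_AB = π(0.0840)⁴/32 = 4.89×10^-6 m⁴; J_BC = π(0.0568)⁴/32 = 1.02×10^-6 m⁴; J_CD = π(0.0638)⁴/32 = 1.63×10^-6 m⁴; J_DE = π(0.0622)⁴/32 = 1.47×10^-6 m⁴.
θ = (T/G)·Σ L_i/J_i = (113.0/16.1×10⁹)·(1.51/4.89×10^-6 + 0.683/1.02×10^-6 + 1.14/1.63×10^-6 + 0.255/1.47×10^-6) = 0.01300 rad.

0.745°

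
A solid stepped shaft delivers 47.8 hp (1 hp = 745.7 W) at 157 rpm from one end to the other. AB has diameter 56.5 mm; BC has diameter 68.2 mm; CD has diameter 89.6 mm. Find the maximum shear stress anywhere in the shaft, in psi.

ω = 2π·157/60 = 16.44 rad/s, so T = P/ω = 47.8×745.7 / 16.44 = 2168 N·m.
Under the same torque, τ_max = 16T/(πd³) is largest where d is smallest — segment AB (d = 56.5 mm).
τ_max = 16·2168/(π·(0.0565)³) = 6.122×10^7 Pa.

8880 psi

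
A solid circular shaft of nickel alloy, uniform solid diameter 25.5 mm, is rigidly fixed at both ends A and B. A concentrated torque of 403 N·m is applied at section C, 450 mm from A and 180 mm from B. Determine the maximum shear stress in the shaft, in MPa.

With uniform GJ and both ends fixed, compatibility θ_AC = θ_CB gives T_A·a = T_B·b, together with T_A + T_B = T₀.
T_A = T₀·b/(a+b) = 403.0·180/630.0 = 115.1 N·m; T_B = 287.9 N·m.
τ in each portion: τ_AC = 3.54×10^7 Pa, τ_CB = 8.84×10^7 Pa; maximum is in CB.
τ_max = T_CB·r/J = 287.9·0.0127/4.15×10^-8 = 8.842×10^7 Pa.

88.4 MPa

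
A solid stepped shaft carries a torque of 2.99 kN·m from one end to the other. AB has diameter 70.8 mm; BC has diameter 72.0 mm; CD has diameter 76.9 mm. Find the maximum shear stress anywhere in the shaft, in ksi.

Under the same torque, τ_max = 16T/(πd³) is largest where d is smallest — segment AB (d = 70.8 mm).
τ_max = 16·2990/(π·(0.0708)³) = 4.291×10^7 Pa.

6.22 ksi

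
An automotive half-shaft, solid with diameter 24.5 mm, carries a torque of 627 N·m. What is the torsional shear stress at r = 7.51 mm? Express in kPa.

133000 kPa

J = πd⁴/32 = π(0.0245)⁴/32 = 3.537×10^-8 m⁴.
Shear stress varies linearly with radius: τ = T·r/J = 627.0 × 0.00751 / 3.537×10^-8 = 1.331×10^8 Pa.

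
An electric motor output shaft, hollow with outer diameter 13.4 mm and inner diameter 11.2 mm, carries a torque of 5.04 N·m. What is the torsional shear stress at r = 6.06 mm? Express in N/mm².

J = π(d_o⁴ − d_i⁴)/32 = π(0.0134⁴ − 0.0112⁴)/32 = 1.621×10^-9 m⁴.
Shear stress varies linearly with radius: τ = T·r/J = 5.040 × 0.00606 / 1.621×10^-9 = 1.885×10^7 Pa.

18.8 N/mm²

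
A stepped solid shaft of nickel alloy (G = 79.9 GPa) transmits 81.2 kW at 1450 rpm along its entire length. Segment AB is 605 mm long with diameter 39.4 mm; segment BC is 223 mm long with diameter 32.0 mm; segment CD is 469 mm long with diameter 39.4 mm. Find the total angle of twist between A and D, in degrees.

ω = 2π·1450/60 = 151.8 rad/s, so T = P/ω = 81.2×10³ / 151.8 = 534.8 N·m.
J_AB = π(0.0394)⁴/32 = 2.37×10^-7 m⁴; J_BC = π(0.0320)⁴/32 = 1.03×10^-7 m⁴; J_CD = π(0.0394)⁴/32 = 2.37×10^-7 m⁴.
θ = (T/G)·Σ L_i/J_i = (534.8/79.9×10⁹)·(0.605/2.37×10^-7 + 0.223/1.03×10^-7 + 0.469/2.37×10^-7) = 0.04488 rad.

2.57°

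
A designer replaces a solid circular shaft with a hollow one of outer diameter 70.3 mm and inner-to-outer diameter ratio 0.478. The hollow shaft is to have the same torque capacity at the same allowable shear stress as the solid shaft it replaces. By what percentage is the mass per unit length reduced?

Equal τ_max and T ⇒ the solid shaft needs d_s³ = d_o³(1−k⁴), so d_s = 70.3·(1−0.478⁴)^(1/3) = 69.05 mm.
Area ratio A_h/A_s = d_o²(1−k²)/d_s² = (1−k²)/(1−k⁴)^(2/3) = 0.7996.
Mass saving = 1 − 0.7996 = 20.0 %.

20.0 %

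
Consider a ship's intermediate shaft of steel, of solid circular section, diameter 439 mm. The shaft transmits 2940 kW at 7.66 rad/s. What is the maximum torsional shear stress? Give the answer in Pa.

2.31e7 Pa

ω = 7.66 rad/s, so T = P/ω = 2940×10³ / 7.660 = 383800 N·m.
J = πd⁴/32 = π(0.439)⁴/32 = 3.646×10^-3 m⁴.
τ_max = T·r/J = 383800 × 0.220 / 3.646×10^-3 = 2.310×10^7 Pa.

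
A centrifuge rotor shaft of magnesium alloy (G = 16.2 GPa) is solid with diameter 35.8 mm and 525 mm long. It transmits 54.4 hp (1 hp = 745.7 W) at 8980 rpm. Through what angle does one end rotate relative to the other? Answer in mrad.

ω = 2π·8980/60 = 940.4 rad/s, so T = P/ω = 54.4×745.7 / 940.4 = 43.14 N·m.
J = πd⁴/32 = π(0.0358)⁴/32 = 1.613×10^-7 m⁴.
θ = T·L/(G·J) = 43.14 × 0.525 / (16.2×10⁹ × 1.613×10^-7) = 8.669×10^-3 rad.

8.67 mrad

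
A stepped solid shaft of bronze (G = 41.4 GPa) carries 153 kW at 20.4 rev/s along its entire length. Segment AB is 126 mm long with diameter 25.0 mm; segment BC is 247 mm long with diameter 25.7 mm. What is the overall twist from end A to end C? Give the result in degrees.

ω = 2π·20.4 = 128.2 rad/s, so T = P/ω = 153×10³ / 128.2 = 1194 N·m.
J_AB = π(0.0250)⁴/32 = 3.83×10^-8 m⁴; J_BC = π(0.0257)⁴/32 = 4.28×10^-8 m⁴.
θ = (T/G)·Σ L_i/J_i = (1194/41.4×10⁹)·(0.126/3.83×10^-8 + 0.247/4.28×10^-8) = 0.2610 rad.

15.0°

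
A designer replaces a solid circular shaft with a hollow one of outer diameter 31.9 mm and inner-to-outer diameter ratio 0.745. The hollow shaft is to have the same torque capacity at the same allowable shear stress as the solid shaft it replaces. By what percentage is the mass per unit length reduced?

Equal τ_max and T ⇒ the solid shaft needs d_s³ = d_o³(1−k⁴), so d_s = 31.9·(1−0.745⁴)^(1/3) = 28.22 mm.
Area ratio A_h/A_s = d_o²(1−k²)/d_s² = (1−k²)/(1−k⁴)^(2/3) = 0.5688.
Mass saving = 1 − 0.5688 = 43.1 %.

43.1 %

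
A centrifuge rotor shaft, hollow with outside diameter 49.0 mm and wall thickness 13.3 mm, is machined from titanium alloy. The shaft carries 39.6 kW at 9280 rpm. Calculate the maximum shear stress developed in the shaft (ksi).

0.268 ksi

ω = 2π·9280/60 = 971.8 rad/s, so T = P/ω = 39.6×10³ / 971.8 = 40.75 N·m.
J = π(d_o⁴ − d_i⁴)/32 = π(0.0490⁴ − 0.0224⁴)/32 = 5.412×10^-7 m⁴.
τ_max = T·r/J = 40.75 × 0.0245 / 5.412×10^-7 = 1.845×10^6 Pa.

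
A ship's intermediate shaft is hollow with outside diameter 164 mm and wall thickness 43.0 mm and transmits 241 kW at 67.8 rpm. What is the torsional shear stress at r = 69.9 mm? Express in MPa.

ω = 2π·67.8/60 = 7.100 rad/s, so T = P/ω = 241×10³ / 7.100 = 33940 N·m.
J = π(d_o⁴ − d_i⁴)/32 = π(0.164⁴ − 0.0780⁴)/32 = 6.739×10^-5 m⁴.
Shear stress varies linearly with radius: τ = T·r/J = 33940 × 0.0699 / 6.739×10^-5 = 3.521×10^7 Pa.

35.2 MPa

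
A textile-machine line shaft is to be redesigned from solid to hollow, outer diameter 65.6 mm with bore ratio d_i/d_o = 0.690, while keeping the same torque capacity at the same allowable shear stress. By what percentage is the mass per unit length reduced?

37.8 %

Equal τ_max and T ⇒ the solid shaft needs d_s³ = d_o³(1−k⁴), so d_s = 65.6·(1−0.690⁴)^(1/3) = 60.21 mm.
Area ratio A_h/A_s = d_o²(1−k²)/d_s² = (1−k²)/(1−k⁴)^(2/3) = 0.6218.
Mass saving = 1 − 0.6218 = 37.8 %.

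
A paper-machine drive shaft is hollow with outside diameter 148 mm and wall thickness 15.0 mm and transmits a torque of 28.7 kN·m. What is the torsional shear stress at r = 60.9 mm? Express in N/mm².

J = π(d_o⁴ − d_i⁴)/32 = π(0.148⁴ − 0.118⁴)/32 = 2.807×10^-5 m⁴.
Shear stress varies linearly with radius: τ = T·r/J = 28700 × 0.0609 / 2.807×10^-5 = 6.227×10^7 Pa.

62.3 N/mm²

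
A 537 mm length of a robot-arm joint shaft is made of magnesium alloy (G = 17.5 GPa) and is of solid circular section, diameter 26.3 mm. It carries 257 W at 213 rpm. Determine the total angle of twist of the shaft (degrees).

0.431°

ω = 2π·213/60 = 22.31 rad/s, so T = P/ω = 257 / 22.31 = 11.52 N·m.
J = πd⁴/32 = π(0.0263)⁴/32 = 4.697×10^-8 m⁴.
θ = T·L/(G·J) = 11.52 × 0.537 / (17.5×10⁹ × 4.697×10^-8) = 7.527×10^-3 rad.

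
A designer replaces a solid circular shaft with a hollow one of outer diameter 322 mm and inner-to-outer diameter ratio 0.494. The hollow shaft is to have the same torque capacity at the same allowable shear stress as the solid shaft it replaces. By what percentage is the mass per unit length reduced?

21.2 %

Equal τ_max and T ⇒ the solid shaft needs d_s³ = d_o³(1−k⁴), so d_s = 322·(1−0.494⁴)^(1/3) = 315.5 mm.
Area ratio A_h/A_s = d_o²(1−k²)/d_s² = (1−k²)/(1−k⁴)^(2/3) = 0.7876.
Mass saving = 1 − 0.7876 = 21.2 %.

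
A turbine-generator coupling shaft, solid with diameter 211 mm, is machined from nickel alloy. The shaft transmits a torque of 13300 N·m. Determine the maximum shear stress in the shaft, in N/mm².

J = πd⁴/32 = π(0.211)⁴/32 = 1.946×10^-4 m⁴.
τ_max = T·r/J = 13300 × 0.105 / 1.946×10^-4 = 7.211×10^6 Pa.

7.21 N/mm²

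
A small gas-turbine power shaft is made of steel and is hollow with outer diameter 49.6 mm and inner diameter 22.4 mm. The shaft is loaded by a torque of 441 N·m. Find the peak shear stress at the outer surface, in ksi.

2.79 ksi

J = π(d_o⁴ − d_i⁴)/32 = π(0.0496⁴ − 0.0224⁴)/32 = 5.695×10^-7 m⁴.
τ_max = T·r/J = 441.0 × 0.0248 / 5.695×10^-7 = 1.921×10^7 Pa.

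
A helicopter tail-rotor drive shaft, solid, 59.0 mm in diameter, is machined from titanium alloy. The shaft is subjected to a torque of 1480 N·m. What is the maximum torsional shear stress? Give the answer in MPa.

J = πd⁴/32 = π(0.0590)⁴/32 = 1.190×10^-6 m⁴.
τ_max = T·r/J = 1480 × 0.0295 / 1.190×10^-6 = 3.670×10^7 Pa.

36.7 MPa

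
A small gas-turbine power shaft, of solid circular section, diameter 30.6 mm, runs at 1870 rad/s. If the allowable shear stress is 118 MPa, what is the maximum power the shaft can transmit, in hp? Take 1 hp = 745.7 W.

1660 hp

J = πd⁴/32 = π(0.0306)⁴/32 = 8.608×10^-8 m⁴.
T_max = τ_allow·J/r = 1.18×10^8 × 8.608×10^-8 / 0.0153 = 663.9 N·m.
ω = 1870 rad/s, so P_max = T_max·ω = 1.241×10^6 W.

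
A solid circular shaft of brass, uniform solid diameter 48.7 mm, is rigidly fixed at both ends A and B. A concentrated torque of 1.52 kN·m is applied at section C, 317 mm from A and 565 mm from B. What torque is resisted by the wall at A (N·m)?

974 N·m

With uniform GJ and both ends fixed, compatibility θ_AC = θ_CB gives T_A·a = T_B·b, together with T_A + T_B = T₀.
T_A = T₀·b/(a+b) = 1520·565/882.0 = 973.7 N·m; T_B = 546.3 N·m.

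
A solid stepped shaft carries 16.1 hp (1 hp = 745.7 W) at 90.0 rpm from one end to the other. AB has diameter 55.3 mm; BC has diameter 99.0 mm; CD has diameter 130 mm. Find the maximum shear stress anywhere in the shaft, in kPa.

ω = 2π·90.0/60 = 9.425 rad/s, so T = P/ω = 16.1×745.7 / 9.425 = 1274 N·m.
Under the same torque, τ_max = 16T/(πd³) is largest where d is smallest — segment AB (d = 55.3 mm).
τ_max = 16·1274/(π·(0.0553)³) = 3.836×10^7 Pa.

38400 kPa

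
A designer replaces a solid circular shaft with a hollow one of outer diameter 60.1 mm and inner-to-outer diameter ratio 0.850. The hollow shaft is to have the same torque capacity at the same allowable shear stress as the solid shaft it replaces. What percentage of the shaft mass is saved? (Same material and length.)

54.6 %

Equal τ_max and T ⇒ the solid shaft needs d_s³ = d_o³(1−k⁴), so d_s = 60.1·(1−0.850⁴)^(1/3) = 46.99 mm.
Area ratio A_h/A_s = d_o²(1−k²)/d_s² = (1−k²)/(1−k⁴)^(2/3) = 0.4539.
Mass saving = 1 − 0.4539 = 54.6 %.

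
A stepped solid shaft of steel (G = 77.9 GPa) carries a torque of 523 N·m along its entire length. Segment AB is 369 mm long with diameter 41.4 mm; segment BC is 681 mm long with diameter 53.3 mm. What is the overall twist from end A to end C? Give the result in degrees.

0.823°

J_AB = π(0.0414)⁴/32 = 2.88×10^-7 m⁴; J_BC = π(0.0533)⁴/32 = 7.92×10^-7 m⁴.
θ = (T/G)·Σ L_i/J_i = (523.0/77.9×10⁹)·(0.369/2.88×10^-7 + 0.681/7.92×10^-7) = 0.01436 rad.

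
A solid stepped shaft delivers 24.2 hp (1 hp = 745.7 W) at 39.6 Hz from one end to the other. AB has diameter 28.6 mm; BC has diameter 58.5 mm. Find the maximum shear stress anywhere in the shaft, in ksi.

2.29 ksi

ω = 2π·39.6 = 248.8 rad/s, so T = P/ω = 24.2×745.7 / 248.8 = 72.53 N·m.
Under the same torque, τ_max = 16T/(πd³) is largest where d is smallest — segment AB (d = 28.6 mm).
τ_max = 16·72.53/(π·(0.0286)³) = 1.579×10^7 Pa.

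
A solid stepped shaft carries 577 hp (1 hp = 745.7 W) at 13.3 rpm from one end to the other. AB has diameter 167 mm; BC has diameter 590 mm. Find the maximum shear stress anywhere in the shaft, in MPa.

ω = 2π·13.3/60 = 1.393 rad/s, so T = P/ω = 577×745.7 / 1.393 = 308900 N·m.
Under the same torque, τ_max = 16T/(πd³) is largest where d is smallest — segment AB (d = 167 mm).
τ_max = 16·308900/(π·(0.167)³) = 3.378×10^8 Pa.

338 MPa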